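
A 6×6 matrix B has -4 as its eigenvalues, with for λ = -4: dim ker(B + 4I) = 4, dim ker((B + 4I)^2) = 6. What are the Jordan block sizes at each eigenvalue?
λ = -4: successive nullity increments [4, 2] count blocks of size ≥ k; block sizes are [2, 2, 1, 1].

Jordan blocks: (-4, 2), (-4, 2), (-4, 1), (-4, 1)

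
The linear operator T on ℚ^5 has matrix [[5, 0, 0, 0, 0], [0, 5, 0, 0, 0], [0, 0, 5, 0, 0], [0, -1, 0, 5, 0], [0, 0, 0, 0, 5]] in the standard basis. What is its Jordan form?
J = [[5, 1, 0, 0, 0], [0, 5, 0, 0, 0], [0, 0, 5, 0, 0], [0, 0, 0, 5, 0], [0, 0, 0, 0, 5]]

The characteristic polynomial is det(xI - A) = (x - 5)^5, so the eigenvalues are 5 (algebraic multiplicity 5).

For λ = 5: rank(A - 5I) = 1, rank((A - 5I)^2) = 0. The eigenspace has dimension 5 - 1 = 4, so there are 4 Jordan blocks; the rank sequence gives block sizes [2, 1, 1, 1].

Assembling the blocks gives the Jordan form J above.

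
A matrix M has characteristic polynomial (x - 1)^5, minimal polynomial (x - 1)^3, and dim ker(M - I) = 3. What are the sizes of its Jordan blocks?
Jordan blocks: (1, 3), (1, 1), (1, 1)

λ = 1: algebraic multiplicity 5 (exponent in χ_M), largest block size 3 (exponent in m_M), 3 blocks (geometric multiplicity). These force block sizes [3, 1, 1].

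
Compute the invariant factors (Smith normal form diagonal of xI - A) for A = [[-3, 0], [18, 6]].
(x - 6)(x + 3)

The Jordan structure of A has elementary divisors (x + 3), (x - 6). Arranging the block sizes at each eigenvalue in decreasing order and taking row products gives the invariant factors.

Invariant factors (smallest first, each dividing the next): (x - 6)(x + 3).

Check: the last factor (x - 6)(x + 3) is the minimal polynomial, and the product (x - 6)(x + 3) is the characteristic polynomial.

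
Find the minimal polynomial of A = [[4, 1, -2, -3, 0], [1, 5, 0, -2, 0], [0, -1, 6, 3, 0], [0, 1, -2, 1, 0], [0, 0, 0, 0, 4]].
The characteristic polynomial factors as (x - 4)^5. The minimal polynomial is ∏(x - λ)^{k_λ} where k_λ is the size of the largest Jordan block at λ.

For λ = 4: rank(A - 4I) = 2, and the largest Jordan block has size 3 (the smallest k with rank((A - 4I)^k) = rank((A - 4I)^(k+1))).

So m_A(x) = (x - 4)^3.

m_A(x) = (x - 4)^3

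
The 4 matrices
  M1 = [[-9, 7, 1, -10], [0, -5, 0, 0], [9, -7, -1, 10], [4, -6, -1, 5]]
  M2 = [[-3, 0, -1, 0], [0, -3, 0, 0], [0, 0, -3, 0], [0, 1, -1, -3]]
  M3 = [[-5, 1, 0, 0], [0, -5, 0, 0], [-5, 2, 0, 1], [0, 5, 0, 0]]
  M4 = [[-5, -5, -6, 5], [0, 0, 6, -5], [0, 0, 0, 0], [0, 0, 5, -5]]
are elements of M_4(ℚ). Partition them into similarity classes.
Characteristic polynomials: χ_{M1} = x^2(x + 5)^2, χ_{M2} = (x + 3)^4, χ_{M3} = x^2(x + 5)^2, χ_{M4} = x^2(x + 5)^2.

{M1, M3}: invariant factors x^2(x + 5)^2.

{M2}: invariant factors (x + 3)^2, (x + 3)^2.

{M4}: invariant factors x + 5, x^2(x + 5).

Matrices are similar if and only if their invariant-factor lists agree; the partition into similarity classes is {M1, M3}, {M2}, {M4}.

3 classes: {M1, M3}, {M2}, {M4}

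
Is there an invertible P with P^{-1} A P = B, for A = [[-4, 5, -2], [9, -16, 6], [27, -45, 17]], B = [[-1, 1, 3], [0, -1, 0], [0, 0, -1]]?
Yes.

Two matrices over a field are similar if and only if they have the same invariant factors.

Both A and B have characteristic polynomial (x + 1)^3 and minimal polynomial (x + 1)^2. Computing further, both have invariant factors x + 1, (x + 1)^2. Hence A and B are similar.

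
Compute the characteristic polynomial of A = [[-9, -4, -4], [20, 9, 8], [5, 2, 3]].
χ_A(x) = (x - 1)^3

xI - A = [[x + 9, 4, 4], [-20, x - 9, -8], [-5, -2, x - 3]].

Expanding det(xI - A) along the first row:
det(xI - A) = + (x + 9)·det([[x - 9, -8], [-2, x - 3]]) - (4)·det([[-20, -8], [-5, x - 3]]) + (4)·det([[-20, x - 9], [-5, -2]]).

Evaluating gives χ_A(x) = x^3 - 3x^2 + 3x - 1 = (x - 1)^3.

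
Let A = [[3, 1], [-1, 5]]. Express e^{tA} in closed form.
e^{tA} = [[(1 - t)*e^{4*t}, t*e^{4*t}], [-t*e^{4*t}, (t + 1)*e^{4*t}]]

A has Jordan form J = [[4, 1], [0, 4]] with A = PJP^{-1}, so e^{tA} = P e^{tJ} P^{-1}.

For a Jordan block J_k(λ), e^{tJ_k(λ)} = e^{λt} · (I + tN + t^2 N^2/2! + ... + t^{k-1} N^{k-1}/(k-1)!) where N is the nilpotent superdiagonal part.

Assembling the blocks and conjugating back gives the entries of e^{tA} as shown above.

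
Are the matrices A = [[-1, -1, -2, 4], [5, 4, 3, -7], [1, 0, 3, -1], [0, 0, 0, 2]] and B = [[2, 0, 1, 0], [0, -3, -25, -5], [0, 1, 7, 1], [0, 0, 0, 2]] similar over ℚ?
Two matrices over a field are similar if and only if they have the same invariant factors.

Both A and B have characteristic polynomial (x - 2)^4 and minimal polynomial (x - 2)^3. Computing further, both have invariant factors x - 2, (x - 2)^3. Hence A and B are similar.

Yes.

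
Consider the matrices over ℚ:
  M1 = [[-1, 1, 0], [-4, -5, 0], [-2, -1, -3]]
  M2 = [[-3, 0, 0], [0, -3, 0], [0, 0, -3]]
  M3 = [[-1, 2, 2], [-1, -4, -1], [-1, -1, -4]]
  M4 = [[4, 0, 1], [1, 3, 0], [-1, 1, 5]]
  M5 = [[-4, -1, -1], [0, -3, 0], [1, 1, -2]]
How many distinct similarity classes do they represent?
Characteristic polynomials: χ_{M1} = (x + 3)^3, χ_{M2} = (x + 3)^3, χ_{M3} = (x + 3)^3, χ_{M4} = (x - 4)^3, χ_{M5} = (x + 3)^3.

{M1, M3, M5}: invariant factors x + 3, (x + 3)^2.

{M2}: invariant factors x + 3, x + 3, x + 3.

{M4}: invariant factors (x - 4)^3.

Matrices are similar if and only if their invariant-factor lists agree; the partition into similarity classes is {M1, M3, M5}, {M2}, {M4}.

3 classes: {M1, M3, M5}, {M2}, {M4}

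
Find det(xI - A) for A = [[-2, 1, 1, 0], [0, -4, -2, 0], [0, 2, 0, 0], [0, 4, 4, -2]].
χ_A(x) = (x + 2)^4

xI - A = [[x + 2, -1, -1, 0], [0, x + 4, 2, 0], [0, -2, x, 0], [0, -4, -4, x + 2]].

Expanding det(xI - A) along the first row:
det(xI - A) = + (x + 2)·det([[x + 4, 2, 0], [-2, x, 0], [-4, -4, x + 2]]) - (-1)·det([[0, 2, 0], [0, x, 0], [0, -4, x + 2]]) + (-1)·det([[0, x + 4, 0], [0, -2, 0], [0, -4, x + 2]]) - (0)·det([[0, x + 4, 2], [0, -2, x], [0, -4, -4]]).

Evaluating gives χ_A(x) = x^4 + 8x^3 + 24x^2 + 32x + 16 = (x + 2)^4.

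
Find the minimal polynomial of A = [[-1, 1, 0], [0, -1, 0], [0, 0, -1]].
The characteristic polynomial factors as (x + 1)^3. The minimal polynomial is ∏(x - λ)^{k_λ} where k_λ is the size of the largest Jordan block at λ.

For λ = -1: rank(A + I) = 1, and the largest Jordan block has size 2 (the smallest k with rank((A + I)^k) = rank((A + I)^(k+1))).

So m_A(x) = (x + 1)^2.

m_A(x) = (x + 1)^2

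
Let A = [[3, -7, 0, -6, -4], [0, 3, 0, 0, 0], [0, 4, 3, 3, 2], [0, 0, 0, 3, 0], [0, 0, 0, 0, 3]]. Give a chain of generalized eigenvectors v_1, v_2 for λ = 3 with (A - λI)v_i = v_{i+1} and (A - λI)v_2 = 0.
We seek v_1 ∈ ker((A - 3I)^2) \ ker(A - 3I), then set v_{i+1} = (A - 3I) v_i.

One such chain is v_1 = [[1, 1, 0, -2, 1]]^T, v_2 = [[1, 0, 0, 0, 0]]^T. Check: (A - 3I) v_2 = [[0, 0, 0, 0, 0]]^T = 0.

v_1 = [[1, 1, 0, -2, 1]]^T, v_2 = [[1, 0, 0, 0, 0]]^T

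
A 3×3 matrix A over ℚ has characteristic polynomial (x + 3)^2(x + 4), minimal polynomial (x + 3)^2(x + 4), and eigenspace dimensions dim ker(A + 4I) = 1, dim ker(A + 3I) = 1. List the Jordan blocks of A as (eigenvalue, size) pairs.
λ = -4: algebraic multiplicity 1 (exponent in χ_A), largest block size 1 (exponent in m_A), 1 block (geometric multiplicity). This forces block sizes [1].
λ = -3: algebraic multiplicity 2 (exponent in χ_A), largest block size 2 (exponent in m_A), 1 block (geometric multiplicity). This forces block sizes [2].

Jordan blocks: (-4, 1), (-3, 2)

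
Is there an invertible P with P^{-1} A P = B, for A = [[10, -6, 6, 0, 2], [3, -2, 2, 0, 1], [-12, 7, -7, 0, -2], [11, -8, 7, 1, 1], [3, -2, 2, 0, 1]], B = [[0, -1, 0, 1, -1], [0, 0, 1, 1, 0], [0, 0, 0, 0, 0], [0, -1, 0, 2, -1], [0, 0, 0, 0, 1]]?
No.

Both have characteristic polynomial x^2(x - 1)^3, but the minimal polynomial of A is x(x - 1)^3 while the minimal polynomial of B is x^2(x - 1)^3. The minimal polynomial is a similarity invariant, so A and B are not similar.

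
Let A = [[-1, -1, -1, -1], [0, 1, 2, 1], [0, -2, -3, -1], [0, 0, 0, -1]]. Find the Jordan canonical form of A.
The characteristic polynomial is det(xI - A) = (x + 1)^4, so the eigenvalues are -1 (algebraic multiplicity 4).

For λ = -1: rank(A + I) = 2, rank((A + I)^2) = 0. The eigenspace has dimension 4 - 2 = 2, so there are 2 Jordan blocks; the rank sequence gives block sizes [2, 2].

Assembling the blocks gives the Jordan form J above.

J = [[-1, 1, 0, 0], [0, -1, 0, 0], [0, 0, -1, 1], [0, 0, 0, -1]]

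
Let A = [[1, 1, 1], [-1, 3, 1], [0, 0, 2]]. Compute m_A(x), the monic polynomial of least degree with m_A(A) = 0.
m_A(x) = (x - 2)^2

The characteristic polynomial factors as (x - 2)^3. The minimal polynomial is ∏(x - λ)^{k_λ} where k_λ is the size of the largest Jordan block at λ.

For λ = 2: rank(A - 2I) = 1, and the largest Jordan block has size 2 (the smallest k with rank((A - 2I)^k) = rank((A - 2I)^(k+1))).

So m_A(x) = (x - 2)^2.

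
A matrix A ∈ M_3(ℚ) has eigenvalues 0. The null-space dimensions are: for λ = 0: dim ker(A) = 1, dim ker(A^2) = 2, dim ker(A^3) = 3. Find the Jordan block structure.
λ = 0: successive nullity increments [1, 1, 1] count blocks of size ≥ k; block sizes are [3].

Jordan blocks: (0, 3)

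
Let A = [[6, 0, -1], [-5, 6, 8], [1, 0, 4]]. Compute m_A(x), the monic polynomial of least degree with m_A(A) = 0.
m_A(x) = (x - 6)(x - 5)^2

The characteristic polynomial factors as (x - 6)(x - 5)^2. The minimal polynomial is ∏(x - λ)^{k_λ} where k_λ is the size of the largest Jordan block at λ.

For λ = 5: rank(A - 5I) = 2, and the largest Jordan block has size 2 (the smallest k with rank((A - 5I)^k) = rank((A - 5I)^(k+1))).
For λ = 6: rank(A - 6I) = 2, and the largest Jordan block has size 1 (the smallest k with rank((A - 6I)^k) = rank((A - 6I)^(k+1))).

So m_A(x) = (x - 6)(x - 5)^2.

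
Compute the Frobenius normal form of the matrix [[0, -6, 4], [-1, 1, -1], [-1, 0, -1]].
The invariant factors of A (the non-unit diagonal entries of the Smith normal form of xI - A over ℚ[x]) are x^3 - 3x - 4, each dividing the next. The characteristic polynomial is their product, x^3 - 3x - 4.

The rational canonical form is the block-diagonal matrix of companion matrices C(f_i):
R = [[0, 0, 4], [1, 0, 3], [0, 1, 0]].

Note the characteristic polynomial does not split into linear factors over ℚ, so A has no Jordan form over ℚ; the rational canonical form exists over any field.

R = [[0, 0, 4], [1, 0, 3], [0, 1, 0]]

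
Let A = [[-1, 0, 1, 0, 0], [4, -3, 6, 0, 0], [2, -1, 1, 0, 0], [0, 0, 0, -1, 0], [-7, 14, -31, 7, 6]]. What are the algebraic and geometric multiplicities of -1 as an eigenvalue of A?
algebraic multiplicity 4, geometric multiplicity 2

The characteristic polynomial is (x - 6)(x + 1)^4, so the factor x + 1 appears with exponent 4: the algebraic multiplicity is 4.

rank(A + I) = 3, so the eigenspace has dimension 5 - 3 = 2: the geometric multiplicity is 2.

Since 2 < 4, A is not diagonalizable.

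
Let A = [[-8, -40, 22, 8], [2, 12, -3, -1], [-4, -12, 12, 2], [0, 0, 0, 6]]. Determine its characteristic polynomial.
χ_A(x) = (x - 6)^3(x - 4)

xI - A = [[x + 8, 40, -22, -8], [-2, x - 12, 3, 1], [4, 12, x - 12, -2], [0, 0, 0, x - 6]].

Expanding det(xI - A) along the first row:
det(xI - A) = + (x + 8)·det([[x - 12, 3, 1], [12, x - 12, -2], [0, 0, x - 6]]) - (40)·det([[-2, 3, 1], [4, x - 12, -2], [0, 0, x - 6]]) + (-22)·det([[-2, x - 12, 1], [4, 12, -2], [0, 0, x - 6]]) - (-8)·det([[-2, x - 12, 3], [4, 12, x - 12], [0, 0, 0]]).

Evaluating gives χ_A(x) = x^4 - 22x^3 + 180x^2 - 648x + 864 = (x - 6)^3(x - 4).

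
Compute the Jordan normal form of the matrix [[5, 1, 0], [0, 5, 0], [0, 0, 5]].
The characteristic polynomial is det(xI - A) = (x - 5)^3, so the eigenvalues are 5 (algebraic multiplicity 3).

For λ = 5: rank(A - 5I) = 1, rank((A - 5I)^2) = 0. The eigenspace has dimension 3 - 1 = 2, so there are 2 Jordan blocks; the rank sequence gives block sizes [2, 1].

Assembling the blocks gives the Jordan form J above.

J = [[5, 1, 0], [0, 5, 0], [0, 0, 5]]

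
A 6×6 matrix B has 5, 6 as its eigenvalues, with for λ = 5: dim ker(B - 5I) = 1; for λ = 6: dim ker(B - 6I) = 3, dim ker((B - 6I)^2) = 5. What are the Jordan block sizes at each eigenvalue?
Jordan blocks: (5, 1), (6, 2), (6, 2), (6, 1)

λ = 5: successive nullity increments [1] count blocks of size ≥ k; block sizes are [1].
λ = 6: successive nullity increments [3, 2] count blocks of size ≥ k; block sizes are [2, 2, 1].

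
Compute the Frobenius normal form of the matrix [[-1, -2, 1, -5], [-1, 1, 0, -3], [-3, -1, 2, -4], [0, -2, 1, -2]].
The invariant factors of A (the non-unit diagonal entries of the Smith normal form of xI - A over ℚ[x]) are (x^2 - 3)^2, each dividing the next. The characteristic polynomial is their product, (x^2 - 3)^2.

The rational canonical form is the block-diagonal matrix of companion matrices C(f_i):
R = [[0, 0, 0, -9], [1, 0, 0, 0], [0, 1, 0, 6], [0, 0, 1, 0]].

Note the characteristic polynomial does not split into linear factors over ℚ, so A has no Jordan form over ℚ; the rational canonical form exists over any field.

R = [[0, 0, 0, -9], [1, 0, 0, 0], [0, 1, 0, 6], [0, 0, 1, 0]]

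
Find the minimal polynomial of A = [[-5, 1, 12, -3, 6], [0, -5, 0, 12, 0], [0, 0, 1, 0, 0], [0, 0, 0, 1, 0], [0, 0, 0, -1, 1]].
m_A(x) = (x - 1)^2(x + 5)^2

The characteristic polynomial factors as (x - 1)^3(x + 5)^2. The minimal polynomial is ∏(x - λ)^{k_λ} where k_λ is the size of the largest Jordan block at λ.

For λ = -5: rank(A + 5I) = 4, and the largest Jordan block has size 2 (the smallest k with rank((A + 5I)^k) = rank((A + 5I)^(k+1))).
For λ = 1: rank(A - I) = 3, and the largest Jordan block has size 2 (the smallest k with rank((A - I)^k) = rank((A - I)^(k+1))).

So m_A(x) = (x - 1)^2(x + 5)^2.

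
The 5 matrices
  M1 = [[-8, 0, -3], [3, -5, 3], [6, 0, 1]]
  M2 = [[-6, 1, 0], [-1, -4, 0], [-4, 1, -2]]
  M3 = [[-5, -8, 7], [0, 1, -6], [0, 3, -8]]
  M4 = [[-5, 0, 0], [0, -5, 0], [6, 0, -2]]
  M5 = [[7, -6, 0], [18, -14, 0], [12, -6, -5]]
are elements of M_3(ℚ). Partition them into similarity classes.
2 classes: {M1, M4, M5}, {M2, M3}

Characteristic polynomials: χ_{M1} = (x + 2)(x + 5)^2, χ_{M2} = (x + 2)(x + 5)^2, χ_{M3} = (x + 2)(x + 5)^2, χ_{M4} = (x + 2)(x + 5)^2, χ_{M5} = (x + 2)(x + 5)^2.

{M1, M4, M5}: invariant factors x + 5, (x + 2)(x + 5).

{M2, M3}: invariant factors (x + 2)(x + 5)^2.

Matrices are similar if and only if their invariant-factor lists agree; the partition into similarity classes is {M1, M4, M5}, {M2, M3}.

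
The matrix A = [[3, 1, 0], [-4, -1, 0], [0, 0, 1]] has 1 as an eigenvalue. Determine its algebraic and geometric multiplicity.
The characteristic polynomial is (x - 1)^3, so the factor x - 1 appears with exponent 3: the algebraic multiplicity is 3.

rank(A - I) = 1, so the eigenspace has dimension 3 - 1 = 2: the geometric multiplicity is 2.

Since 2 < 3, A is not diagonalizable.

algebraic multiplicity 3, geometric multiplicity 2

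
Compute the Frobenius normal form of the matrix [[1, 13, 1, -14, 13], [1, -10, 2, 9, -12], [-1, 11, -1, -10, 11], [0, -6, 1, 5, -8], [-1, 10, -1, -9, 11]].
The invariant factors of A (the non-unit diagonal entries of the Smith normal form of xI - A over ℚ[x]) are (x - 6)(x^2 - 2)^2, each dividing the next. The characteristic polynomial is their product, (x - 6)(x^2 - 2)^2.

The rational canonical form is the block-diagonal matrix of companion matrices C(f_i):
R = [[0, 0, 0, 0, 24], [1, 0, 0, 0, -4], [0, 1, 0, 0, -24], [0, 0, 1, 0, 4], [0, 0, 0, 1, 6]].

Note the characteristic polynomial does not split into linear factors over ℚ, so A has no Jordan form over ℚ; the rational canonical form exists over any field.

R = [[0, 0, 0, 0, 24], [1, 0, 0, 0, -4], [0, 1, 0, 0, -24], [0, 0, 1, 0, 4], [0, 0, 0, 1, 6]]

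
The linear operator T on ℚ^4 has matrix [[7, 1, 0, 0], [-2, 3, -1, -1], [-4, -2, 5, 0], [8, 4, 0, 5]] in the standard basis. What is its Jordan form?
The characteristic polynomial is det(xI - A) = (x - 5)^4, so the eigenvalues are 5 (algebraic multiplicity 4).

For λ = 5: rank(A - 5I) = 2, rank((A - 5I)^2) = 1, rank((A - 5I)^3) = 0. The eigenspace has dimension 4 - 2 = 2, so there are 2 Jordan blocks; the rank sequence gives block sizes [3, 1].

Assembling the blocks gives the Jordan form J above.

J = [[5, 1, 0, 0], [0, 5, 1, 0], [0, 0, 5, 0], [0, 0, 0, 5]]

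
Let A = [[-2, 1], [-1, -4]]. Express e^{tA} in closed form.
e^{tA} = [[(t + 1)*e^{-3*t}, t*e^{-3*t}], [-t*e^{-3*t}, (1 - t)*e^{-3*t}]]

A has Jordan form J = [[-3, 1], [0, -3]] with A = PJP^{-1}, so e^{tA} = P e^{tJ} P^{-1}.

For a Jordan block J_k(λ), e^{tJ_k(λ)} = e^{λt} · (I + tN + t^2 N^2/2! + ... + t^{k-1} N^{k-1}/(k-1)!) where N is the nilpotent superdiagonal part.

Assembling the blocks and conjugating back gives the entries of e^{tA} as shown above.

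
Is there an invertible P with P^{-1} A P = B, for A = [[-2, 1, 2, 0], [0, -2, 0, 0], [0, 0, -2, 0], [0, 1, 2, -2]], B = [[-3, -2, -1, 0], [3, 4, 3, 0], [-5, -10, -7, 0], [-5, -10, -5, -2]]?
Yes.

Two matrices over a field are similar if and only if they have the same invariant factors.

Both A and B have characteristic polynomial (x + 2)^4 and minimal polynomial (x + 2)^2. Computing further, both have invariant factors x + 2, x + 2, (x + 2)^2. Hence A and B are similar.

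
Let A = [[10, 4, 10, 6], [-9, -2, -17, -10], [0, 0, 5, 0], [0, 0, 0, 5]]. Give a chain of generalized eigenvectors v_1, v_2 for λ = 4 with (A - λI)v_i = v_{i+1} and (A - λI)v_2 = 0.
v_1 = [[-1, 2, 0, 0]]^T, v_2 = [[2, -3, 0, 0]]^T

We seek v_1 ∈ ker((A - 4I)^2) \ ker(A - 4I), then set v_{i+1} = (A - 4I) v_i.

One such chain is v_1 = [[-1, 2, 0, 0]]^T, v_2 = [[2, -3, 0, 0]]^T. Check: (A - 4I) v_2 = [[0, 0, 0, 0]]^T = 0.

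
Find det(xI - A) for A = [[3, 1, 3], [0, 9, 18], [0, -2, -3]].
xI - A = [[x - 3, -1, -3], [0, x - 9, -18], [0, 2, x + 3]].

Expanding det(xI - A) along the first row:
det(xI - A) = + (x - 3)·det([[x - 9, -18], [2, x + 3]]) - (-1)·det([[0, -18], [0, x + 3]]) + (-3)·det([[0, x - 9], [0, 2]]).

Evaluating gives χ_A(x) = x^3 - 9x^2 + 27x - 27 = (x - 3)^3.

χ_A(x) = (x - 3)^3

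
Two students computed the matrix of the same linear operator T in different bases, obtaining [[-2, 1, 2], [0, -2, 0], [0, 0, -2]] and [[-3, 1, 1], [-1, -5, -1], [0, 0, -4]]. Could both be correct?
trace(A) = -6 but trace(B) = -12. The trace is a similarity invariant, so A and B are not similar.

No.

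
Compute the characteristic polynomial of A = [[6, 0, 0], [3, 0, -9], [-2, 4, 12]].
χ_A(x) = (x - 6)^3

xI - A = [[x - 6, 0, 0], [-3, x, 9], [2, -4, x - 12]].

Expanding det(xI - A) along the first row:
det(xI - A) = + (x - 6)·det([[x, 9], [-4, x - 12]]) - (0)·det([[-3, 9], [2, x - 12]]) + (0)·det([[-3, x], [2, -4]]).

Evaluating gives χ_A(x) = x^3 - 18x^2 + 108x - 216 = (x - 6)^3.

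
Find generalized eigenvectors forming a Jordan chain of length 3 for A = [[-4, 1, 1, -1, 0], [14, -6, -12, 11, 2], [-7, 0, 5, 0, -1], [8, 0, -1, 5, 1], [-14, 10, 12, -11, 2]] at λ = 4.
v_1 = [[0, 0, 0, 0, 1]]^T, v_2 = [[0, 2, -1, 1, -2]]^T, v_3 = [[0, -1, 1, 0, 1]]^T

We seek v_1 ∈ ker((A - 4I)^3) \ ker((A - 4I)^2), then set v_{i+1} = (A - 4I) v_i.

One such chain is v_1 = [[0, 0, 0, 0, 1]]^T, v_2 = [[0, 2, -1, 1, -2]]^T, v_3 = [[0, -1, 1, 0, 1]]^T. Check: (A - 4I) v_3 = [[0, 0, 0, 0, 0]]^T = 0.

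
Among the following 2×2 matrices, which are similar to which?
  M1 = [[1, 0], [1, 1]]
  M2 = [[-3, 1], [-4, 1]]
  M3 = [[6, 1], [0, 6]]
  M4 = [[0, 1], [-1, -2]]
Characteristic polynomials: χ_{M1} = (x - 1)^2, χ_{M2} = (x + 1)^2, χ_{M3} = (x - 6)^2, χ_{M4} = (x + 1)^2.

{M1}: invariant factors (x - 1)^2.

{M2, M4}: invariant factors (x + 1)^2.

{M3}: invariant factors (x - 6)^2.

Matrices are similar if and only if their invariant-factor lists agree; the partition into similarity classes is {M1}, {M2, M4}, {M3}.

3 classes: {M1}, {M2, M4}, {M3}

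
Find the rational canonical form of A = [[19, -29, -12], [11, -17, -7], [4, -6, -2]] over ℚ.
The invariant factors of A (the non-unit diagonal entries of the Smith normal form of xI - A over ℚ[x]) are x^3 - 2x + 2, each dividing the next. The characteristic polynomial is their product, x^3 - 2x + 2.

The rational canonical form is the block-diagonal matrix of companion matrices C(f_i):
R = [[0, 0, -2], [1, 0, 2], [0, 1, 0]].

Note the characteristic polynomial does not split into linear factors over ℚ, so A has no Jordan form over ℚ; the rational canonical form exists over any field.

R = [[0, 0, -2], [1, 0, 2], [0, 1, 0]]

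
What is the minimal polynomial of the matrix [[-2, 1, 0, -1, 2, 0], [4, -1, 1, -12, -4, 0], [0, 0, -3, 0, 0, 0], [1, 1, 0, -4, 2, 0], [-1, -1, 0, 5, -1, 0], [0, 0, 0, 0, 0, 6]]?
m_A(x) = (x - 6)(x - 1)(x + 3)^3

The characteristic polynomial factors as (x - 6)(x - 1)(x + 3)^4. The minimal polynomial is ∏(x - λ)^{k_λ} where k_λ is the size of the largest Jordan block at λ.

For λ = -3: rank(A + 3I) = 4, and the largest Jordan block has size 3 (the smallest k with rank((A + 3I)^k) = rank((A + 3I)^(k+1))).
For λ = 1: rank(A - I) = 5, and the largest Jordan block has size 1 (the smallest k with rank((A - I)^k) = rank((A - I)^(k+1))).
For λ = 6: rank(A - 6I) = 5, and the largest Jordan block has size 1 (the smallest k with rank((A - 6I)^k) = rank((A - 6I)^(k+1))).

So m_A(x) = (x - 6)(x - 1)(x + 3)^3.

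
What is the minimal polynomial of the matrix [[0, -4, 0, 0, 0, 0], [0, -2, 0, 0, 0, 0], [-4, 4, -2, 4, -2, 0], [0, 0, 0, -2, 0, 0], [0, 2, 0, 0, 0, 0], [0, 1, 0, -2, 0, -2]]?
The characteristic polynomial factors as x^2(x + 2)^4. The minimal polynomial is ∏(x - λ)^{k_λ} where k_λ is the size of the largest Jordan block at λ.

For λ = -2: rank(A + 2I) = 3, and the largest Jordan block has size 2 (the smallest k with rank((A + 2I)^k) = rank((A + 2I)^(k+1))).
For λ = 0: rank(A) = 4, and the largest Jordan block has size 1 (the smallest k with rank(A^k) = rank(A^(k+1))).

So m_A(x) = x(x + 2)^2.

m_A(x) = x(x + 2)^2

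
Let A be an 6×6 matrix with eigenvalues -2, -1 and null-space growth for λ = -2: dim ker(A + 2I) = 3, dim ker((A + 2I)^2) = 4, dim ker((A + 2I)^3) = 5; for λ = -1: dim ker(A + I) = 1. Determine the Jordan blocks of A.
Jordan blocks: (-2, 3), (-2, 1), (-2, 1), (-1, 1)

λ = -2: successive nullity increments [3, 1, 1] count blocks of size ≥ k; block sizes are [3, 1, 1].
λ = -1: successive nullity increments [1] count blocks of size ≥ k; block sizes are [1].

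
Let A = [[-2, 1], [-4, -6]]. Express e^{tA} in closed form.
e^{tA} = [[(2*t + 1)*e^{-4*t}, t*e^{-4*t}], [-4*t*e^{-4*t}, (1 - 2*t)*e^{-4*t}]]

A has Jordan form J = [[-4, 1], [0, -4]] with A = PJP^{-1}, so e^{tA} = P e^{tJ} P^{-1}.

For a Jordan block J_k(λ), e^{tJ_k(λ)} = e^{λt} · (I + tN + t^2 N^2/2! + ... + t^{k-1} N^{k-1}/(k-1)!) where N is the nilpotent superdiagonal part.

Assembling the blocks and conjugating back gives the entries of e^{tA} as shown above.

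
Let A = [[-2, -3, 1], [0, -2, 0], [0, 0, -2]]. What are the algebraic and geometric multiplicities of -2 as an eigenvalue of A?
algebraic multiplicity 3, geometric multiplicity 2

The characteristic polynomial is (x + 2)^3, so the factor x + 2 appears with exponent 3: the algebraic multiplicity is 3.

rank(A + 2I) = 1, so the eigenspace has dimension 3 - 1 = 2: the geometric multiplicity is 2.

Since 2 < 3, A is not diagonalizable.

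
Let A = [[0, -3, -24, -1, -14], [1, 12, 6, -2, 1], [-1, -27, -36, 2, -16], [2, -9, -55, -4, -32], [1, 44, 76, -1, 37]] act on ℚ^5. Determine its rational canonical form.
The invariant factors of A (the non-unit diagonal entries of the Smith normal form of xI - A over ℚ[x]) are x^2 - 3x - 5, (x - 3)(x^2 - 3x - 5), each dividing the next. The characteristic polynomial is their product, (x - 3)(x^2 - 3x - 5)^2.

The rational canonical form is the block-diagonal matrix of companion matrices C(f_i):
R = [[0, 5, 0, 0, 0], [1, 3, 0, 0, 0], [0, 0, 0, 0, -15], [0, 0, 1, 0, -4], [0, 0, 0, 1, 6]].

Note the characteristic polynomial does not split into linear factors over ℚ, so A has no Jordan form over ℚ; the rational canonical form exists over any field.

R = [[0, 5, 0, 0, 0], [1, 3, 0, 0, 0], [0, 0, 0, 0, -15], [0, 0, 1, 0, -4], [0, 0, 0, 1, 6]]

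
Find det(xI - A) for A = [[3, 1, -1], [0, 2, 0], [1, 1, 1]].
χ_A(x) = (x - 2)^3

xI - A = [[x - 3, -1, 1], [0, x - 2, 0], [-1, -1, x - 1]].

Expanding det(xI - A) along the first row:
det(xI - A) = + (x - 3)·det([[x - 2, 0], [-1, x - 1]]) - (-1)·det([[0, 0], [-1, x - 1]]) + (1)·det([[0, x - 2], [-1, -1]]).

Evaluating gives χ_A(x) = x^3 - 6x^2 + 12x - 8 = (x - 2)^3.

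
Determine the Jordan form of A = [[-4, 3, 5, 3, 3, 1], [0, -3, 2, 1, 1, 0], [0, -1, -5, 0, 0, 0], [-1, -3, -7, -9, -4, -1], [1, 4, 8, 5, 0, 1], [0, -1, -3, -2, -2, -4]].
J = [[-5, 0, 0, 0, 0, 0], [0, -4, 1, 0, 0, 0], [0, 0, -4, 1, 0, 0], [0, 0, 0, -4, 0, 0], [0, 0, 0, 0, -4, 1], [0, 0, 0, 0, 0, -4]]

The characteristic polynomial is det(xI - A) = (x + 4)^5(x + 5), so the eigenvalues are -5 (algebraic multiplicity 1), -4 (algebraic multiplicity 5).

For λ = -5: algebraic multiplicity 1 gives one 1×1 block.

For λ = -4: rank(A + 4I) = 4, rank((A + 4I)^2) = 2, rank((A + 4I)^3) = 1. The eigenspace has dimension 6 - 4 = 2, so there are 2 Jordan blocks; the rank sequence gives block sizes [3, 2].

Assembling the blocks gives the Jordan form J above.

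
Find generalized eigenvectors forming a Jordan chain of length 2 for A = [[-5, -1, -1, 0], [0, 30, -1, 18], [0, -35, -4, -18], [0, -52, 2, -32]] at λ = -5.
v_1 = [[0, 1, 0, -2]]^T, v_2 = [[-1, -1, 1, 2]]^T

We seek v_1 ∈ ker((A + 5I)^2) \ ker(A + 5I), then set v_{i+1} = (A + 5I) v_i.

One such chain is v_1 = [[0, 1, 0, -2]]^T, v_2 = [[-1, -1, 1, 2]]^T. Check: (A + 5I) v_2 = [[0, 0, 0, 0]]^T = 0.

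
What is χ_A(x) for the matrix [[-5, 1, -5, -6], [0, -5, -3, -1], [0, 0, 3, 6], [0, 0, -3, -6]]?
xI - A = [[x + 5, -1, 5, 6], [0, x + 5, 3, 1], [0, 0, x - 3, -6], [0, 0, 3, x + 6]].

Expanding det(xI - A) along the first row:
det(xI - A) = + (x + 5)·det([[x + 5, 3, 1], [0, x - 3, -6], [0, 3, x + 6]]) - (-1)·det([[0, 3, 1], [0, x - 3, -6], [0, 3, x + 6]]) + (5)·det([[0, x + 5, 1], [0, 0, -6], [0, 0, x + 6]]) - (6)·det([[0, x + 5, 3], [0, 0, x - 3], [0, 0, 3]]).

Evaluating gives χ_A(x) = x^4 + 13x^3 + 55x^2 + 75x = x(x + 3)(x + 5)^2.

χ_A(x) = x(x + 3)(x + 5)^2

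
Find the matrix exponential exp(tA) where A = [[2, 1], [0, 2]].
A has Jordan form J = [[2, 1], [0, 2]] with A = PJP^{-1}, so e^{tA} = P e^{tJ} P^{-1}.

For a Jordan block J_k(λ), e^{tJ_k(λ)} = e^{λt} · (I + tN + t^2 N^2/2! + ... + t^{k-1} N^{k-1}/(k-1)!) where N is the nilpotent superdiagonal part.

Assembling the blocks and conjugating back gives the entries of e^{tA} as shown above.

e^{tA} = [[e^{2*t}, t*e^{2*t}], [0, e^{2*t}]]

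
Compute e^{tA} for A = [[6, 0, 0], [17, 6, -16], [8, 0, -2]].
A has Jordan form J = [[-2, 0, 0], [0, 6, 1], [0, 0, 6]] with A = PJP^{-1}, so e^{tA} = P e^{tJ} P^{-1}.

For a Jordan block J_k(λ), e^{tJ_k(λ)} = e^{λt} · (I + tN + t^2 N^2/2! + ... + t^{k-1} N^{k-1}/(k-1)!) where N is the nilpotent superdiagonal part.

Assembling the blocks and conjugating back gives the entries of e^{tA} as shown above.

e^{tA} = [[e^{6*t}, 0, 0], [((t + 2)*e^{8*t} - 2)*e^{-2*t}, e^{6*t}, 2*(1 - e^{8*t})*e^{-2*t}], [(e^{8*t} - 1)*e^{-2*t}, 0, e^{-2*t}]]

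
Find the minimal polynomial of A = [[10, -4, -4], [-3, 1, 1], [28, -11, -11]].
m_A(x) = x^3

The characteristic polynomial factors as x^3. The minimal polynomial is ∏(x - λ)^{k_λ} where k_λ is the size of the largest Jordan block at λ.

For λ = 0: rank(A) = 2, and the largest Jordan block has size 3 (the smallest k with rank(A^k) = rank(A^(k+1))).

So m_A(x) = x^3.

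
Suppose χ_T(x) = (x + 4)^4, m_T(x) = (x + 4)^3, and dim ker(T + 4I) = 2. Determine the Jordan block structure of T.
Jordan blocks: (-4, 3), (-4, 1)

λ = -4: algebraic multiplicity 4 (exponent in χ_T), largest block size 3 (exponent in m_T), 2 blocks (geometric multiplicity). These force block sizes [3, 1].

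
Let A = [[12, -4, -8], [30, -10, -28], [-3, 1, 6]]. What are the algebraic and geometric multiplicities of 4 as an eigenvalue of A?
algebraic multiplicity 2, geometric multiplicity 1

The characteristic polynomial is x(x - 4)^2, so the factor x - 4 appears with exponent 2: the algebraic multiplicity is 2.

rank(A - 4I) = 2, so the eigenspace has dimension 3 - 2 = 1: the geometric multiplicity is 1.

Since 1 < 2, A is not diagonalizable.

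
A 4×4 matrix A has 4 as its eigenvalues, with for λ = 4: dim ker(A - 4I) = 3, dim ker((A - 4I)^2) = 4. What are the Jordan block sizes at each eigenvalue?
λ = 4: successive nullity increments [3, 1] count blocks of size ≥ k; block sizes are [2, 1, 1].

Jordan blocks: (4, 2), (4, 1), (4, 1)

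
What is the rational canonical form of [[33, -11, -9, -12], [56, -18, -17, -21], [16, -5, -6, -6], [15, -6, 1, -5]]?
R = [[0, 0, 0, -1], [1, 0, 0, 4], [0, 1, 0, -6], [0, 0, 1, 4]]

The invariant factors of A (the non-unit diagonal entries of the Smith normal form of xI - A over ℚ[x]) are (x - 1)^4, each dividing the next. The characteristic polynomial is their product, (x - 1)^4.

The rational canonical form is the block-diagonal matrix of companion matrices C(f_i):
R = [[0, 0, 0, -1], [1, 0, 0, 4], [0, 1, 0, -6], [0, 0, 1, 4]].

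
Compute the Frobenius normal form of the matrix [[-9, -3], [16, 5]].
The invariant factors of A (the non-unit diagonal entries of the Smith normal form of xI - A over ℚ[x]) are (x + 1)(x + 3), each dividing the next. The characteristic polynomial is their product, (x + 1)(x + 3).

The rational canonical form is the block-diagonal matrix of companion matrices C(f_i):
R = [[0, -3], [1, -4]].

R = [[0, -3], [1, -4]]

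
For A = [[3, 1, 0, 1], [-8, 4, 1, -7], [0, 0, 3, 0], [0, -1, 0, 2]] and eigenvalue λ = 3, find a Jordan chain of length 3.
We seek v_1 ∈ ker((A - 3I)^3) \ ker((A - 3I)^2), then set v_{i+1} = (A - 3I) v_i.

One such chain is v_1 = [[0, 0, 1, 0]]^T, v_2 = [[0, 1, 0, 0]]^T, v_3 = [[1, 1, 0, -1]]^T. Check: (A - 3I) v_3 = [[0, 0, 0, 0]]^T = 0.

v_1 = [[0, 0, 1, 0]]^T, v_2 = [[0, 1, 0, 0]]^T, v_3 = [[1, 1, 0, -1]]^T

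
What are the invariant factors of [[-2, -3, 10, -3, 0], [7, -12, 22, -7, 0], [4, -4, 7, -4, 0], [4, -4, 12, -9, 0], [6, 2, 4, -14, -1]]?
(x + 1)(x + 5), (x + 1)(x + 5)^2

The Jordan structure of A has elementary divisors (x + 5)^2, (x + 5), (x + 1), (x + 1). Arranging the block sizes at each eigenvalue in decreasing order and taking row products gives the invariant factors.

Invariant factors (smallest first, each dividing the next): (x + 1)(x + 5), (x + 1)(x + 5)^2.

Check: the last factor (x + 1)(x + 5)^2 is the minimal polynomial, and the product (x + 1)^2(x + 5)^3 is the characteristic polynomial.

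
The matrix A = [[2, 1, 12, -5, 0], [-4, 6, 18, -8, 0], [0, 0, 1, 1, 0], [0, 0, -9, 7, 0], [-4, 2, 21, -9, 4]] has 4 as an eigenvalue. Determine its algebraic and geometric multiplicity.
The characteristic polynomial is (x - 4)^5, so the factor x - 4 appears with exponent 5: the algebraic multiplicity is 5.

rank(A - 4I) = 2, so the eigenspace has dimension 5 - 2 = 3: the geometric multiplicity is 3.

Since 3 < 5, A is not diagonalizable.

algebraic multiplicity 5, geometric multiplicity 3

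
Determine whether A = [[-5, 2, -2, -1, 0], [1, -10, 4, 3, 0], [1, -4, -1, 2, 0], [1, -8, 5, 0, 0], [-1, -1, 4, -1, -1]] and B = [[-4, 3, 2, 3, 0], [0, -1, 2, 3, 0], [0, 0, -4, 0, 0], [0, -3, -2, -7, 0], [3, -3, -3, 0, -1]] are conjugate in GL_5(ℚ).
No.

Both have characteristic polynomial (x + 1)(x + 4)^4, but the minimal polynomial of A is (x + 1)(x + 4)^3 while the minimal polynomial of B is (x + 1)(x + 4)^2. The minimal polynomial is a similarity invariant, so A and B are not similar.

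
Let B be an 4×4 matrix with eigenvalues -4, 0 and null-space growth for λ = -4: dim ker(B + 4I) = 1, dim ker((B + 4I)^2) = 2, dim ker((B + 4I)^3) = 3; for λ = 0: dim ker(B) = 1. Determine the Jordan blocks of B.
λ = -4: successive nullity increments [1, 1, 1] count blocks of size ≥ k; block sizes are [3].
λ = 0: successive nullity increments [1] count blocks of size ≥ k; block sizes are [1].

Jordan blocks: (-4, 3), (0, 1)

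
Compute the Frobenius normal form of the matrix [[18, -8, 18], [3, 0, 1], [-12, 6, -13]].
R = [[0, 0, 0], [1, 0, 0], [0, 1, 5]]

The invariant factors of A (the non-unit diagonal entries of the Smith normal form of xI - A over ℚ[x]) are x^2(x - 5), each dividing the next. The characteristic polynomial is their product, x^2(x - 5).

The rational canonical form is the block-diagonal matrix of companion matrices C(f_i):
R = [[0, 0, 0], [1, 0, 0], [0, 1, 5]].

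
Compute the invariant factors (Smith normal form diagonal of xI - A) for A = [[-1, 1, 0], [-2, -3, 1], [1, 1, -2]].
The Jordan structure of A has elementary divisors (x + 2)^3. Arranging the block sizes at each eigenvalue in decreasing order and taking row products gives the invariant factors.

Invariant factors (smallest first, each dividing the next): (x + 2)^3.

Check: the last factor (x + 2)^3 is the minimal polynomial, and the product (x + 2)^3 is the characteristic polynomial.

(x + 2)^3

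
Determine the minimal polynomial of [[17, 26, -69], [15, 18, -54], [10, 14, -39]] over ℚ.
m_A(x) = (x - 2)(x + 3)^2

The characteristic polynomial factors as (x - 2)(x + 3)^2. The minimal polynomial is ∏(x - λ)^{k_λ} where k_λ is the size of the largest Jordan block at λ.

For λ = -3: rank(A + 3I) = 2, and the largest Jordan block has size 2 (the smallest k with rank((A + 3I)^k) = rank((A + 3I)^(k+1))).
For λ = 2: rank(A - 2I) = 2, and the largest Jordan block has size 1 (the smallest k with rank((A - 2I)^k) = rank((A - 2I)^(k+1))).

So m_A(x) = (x - 2)(x + 3)^2.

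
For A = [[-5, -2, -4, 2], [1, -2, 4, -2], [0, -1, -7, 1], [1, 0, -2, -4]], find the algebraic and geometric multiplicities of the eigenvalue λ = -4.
algebraic multiplicity 2, geometric multiplicity 2

The characteristic polynomial is (x + 4)^2(x + 5)^2, so the factor x + 4 appears with exponent 2: the algebraic multiplicity is 2.

rank(A + 4I) = 2, so the eigenspace has dimension 4 - 2 = 2: the geometric multiplicity is 2.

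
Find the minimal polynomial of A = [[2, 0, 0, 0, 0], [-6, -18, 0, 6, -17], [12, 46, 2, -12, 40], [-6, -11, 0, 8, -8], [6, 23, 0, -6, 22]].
m_A(x) = (x - 5)^2(x - 2)

The characteristic polynomial factors as (x - 5)^2(x - 2)^3. The minimal polynomial is ∏(x - λ)^{k_λ} where k_λ is the size of the largest Jordan block at λ.

For λ = 2: rank(A - 2I) = 2, and the largest Jordan block has size 1 (the smallest k with rank((A - 2I)^k) = rank((A - 2I)^(k+1))).
For λ = 5: rank(A - 5I) = 4, and the largest Jordan block has size 2 (the smallest k with rank((A - 5I)^k) = rank((A - 5I)^(k+1))).

So m_A(x) = (x - 5)^2(x - 2).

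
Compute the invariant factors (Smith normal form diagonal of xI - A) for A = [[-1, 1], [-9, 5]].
The Jordan structure of A has elementary divisors (x - 2)^2. Arranging the block sizes at each eigenvalue in decreasing order and taking row products gives the invariant factors.

Invariant factors (smallest first, each dividing the next): (x - 2)^2.

Check: the last factor (x - 2)^2 is the minimal polynomial, and the product (x - 2)^2 is the characteristic polynomial.

(x - 2)^2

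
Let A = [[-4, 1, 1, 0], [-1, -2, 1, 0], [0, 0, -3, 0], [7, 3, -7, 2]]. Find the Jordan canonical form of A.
The characteristic polynomial is det(xI - A) = (x - 2)(x + 3)^3, so the eigenvalues are -3 (algebraic multiplicity 3), 2 (algebraic multiplicity 1).

For λ = -3: rank(A + 3I) = 2, rank((A + 3I)^2) = 1. The eigenspace has dimension 4 - 2 = 2, so there are 2 Jordan blocks; the rank sequence gives block sizes [2, 1].

For λ = 2: algebraic multiplicity 1 gives one 1×1 block.

Assembling the blocks gives the Jordan form J above.

J = [[-3, 1, 0, 0], [0, -3, 0, 0], [0, 0, -3, 0], [0, 0, 0, 2]]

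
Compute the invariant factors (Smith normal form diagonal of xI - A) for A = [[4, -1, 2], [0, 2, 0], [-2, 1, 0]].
The Jordan structure of A has elementary divisors (x - 2)^2, (x - 2). Arranging the block sizes at each eigenvalue in decreasing order and taking row products gives the invariant factors.

Invariant factors (smallest first, each dividing the next): x - 2, (x - 2)^2.

Check: the last factor (x - 2)^2 is the minimal polynomial, and the product (x - 2)^3 is the characteristic polynomial.

x - 2, (x - 2)^2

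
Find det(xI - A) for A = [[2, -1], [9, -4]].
χ_A(x) = (x + 1)^2

xI - A = [[x - 2, 1], [-9, x + 4]].

Expanding det(xI - A) along the first row:
det(xI - A) = + (x - 2)·det([[x + 4]]) - (1)·det([[-9]]).

Evaluating gives χ_A(x) = x^2 + 2x + 1 = (x + 1)^2.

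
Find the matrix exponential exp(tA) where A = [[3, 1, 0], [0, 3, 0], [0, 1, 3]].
e^{tA} = [[e^{3*t}, t*e^{3*t}, 0], [0, e^{3*t}, 0], [0, t*e^{3*t}, e^{3*t}]]

A has Jordan form J = [[3, 1, 0], [0, 3, 0], [0, 0, 3]] with A = PJP^{-1}, so e^{tA} = P e^{tJ} P^{-1}.

For a Jordan block J_k(λ), e^{tJ_k(λ)} = e^{λt} · (I + tN + t^2 N^2/2! + ... + t^{k-1} N^{k-1}/(k-1)!) where N is the nilpotent superdiagonal part.

Assembling the blocks and conjugating back gives the entries of e^{tA} as shown above.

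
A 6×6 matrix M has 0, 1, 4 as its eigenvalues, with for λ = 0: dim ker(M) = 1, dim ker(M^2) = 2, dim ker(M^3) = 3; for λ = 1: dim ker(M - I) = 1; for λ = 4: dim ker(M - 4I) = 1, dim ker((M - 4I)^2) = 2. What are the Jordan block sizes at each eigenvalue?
λ = 0: successive nullity increments [1, 1, 1] count blocks of size ≥ k; block sizes are [3].
λ = 1: successive nullity increments [1] count blocks of size ≥ k; block sizes are [1].
λ = 4: successive nullity increments [1, 1] count blocks of size ≥ k; block sizes are [2].

Jordan blocks: (0, 3), (1, 1), (4, 2)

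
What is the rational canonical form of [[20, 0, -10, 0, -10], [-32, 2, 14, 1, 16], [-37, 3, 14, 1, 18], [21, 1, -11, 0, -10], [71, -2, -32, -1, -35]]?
The invariant factors of A (the non-unit diagonal entries of the Smith normal form of xI - A over ℚ[x]) are (x - 2)(x + 1)(x^3 - 4x - 5), each dividing the next. The characteristic polynomial is their product, (x - 2)(x + 1)(x^3 - 4x - 5).

The rational canonical form is the block-diagonal matrix of companion matrices C(f_i):
R = [[0, 0, 0, 0, -10], [1, 0, 0, 0, -13], [0, 1, 0, 0, 1], [0, 0, 1, 0, 6], [0, 0, 0, 1, 1]].

Note the characteristic polynomial does not split into linear factors over ℚ, so A has no Jordan form over ℚ; the rational canonical form exists over any field.

R = [[0, 0, 0, 0, -10], [1, 0, 0, 0, -13], [0, 1, 0, 0, 1], [0, 0, 1, 0, 6], [0, 0, 0, 1, 1]]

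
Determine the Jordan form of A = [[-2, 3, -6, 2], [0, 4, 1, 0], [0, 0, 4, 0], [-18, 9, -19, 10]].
J = [[4, 1, 0, 0], [0, 4, 1, 0], [0, 0, 4, 0], [0, 0, 0, 4]]

The characteristic polynomial is det(xI - A) = (x - 4)^4, so the eigenvalues are 4 (algebraic multiplicity 4).

For λ = 4: rank(A - 4I) = 2, rank((A - 4I)^2) = 1, rank((A - 4I)^3) = 0. The eigenspace has dimension 4 - 2 = 2, so there are 2 Jordan blocks; the rank sequence gives block sizes [3, 1].

Assembling the blocks gives the Jordan form J above.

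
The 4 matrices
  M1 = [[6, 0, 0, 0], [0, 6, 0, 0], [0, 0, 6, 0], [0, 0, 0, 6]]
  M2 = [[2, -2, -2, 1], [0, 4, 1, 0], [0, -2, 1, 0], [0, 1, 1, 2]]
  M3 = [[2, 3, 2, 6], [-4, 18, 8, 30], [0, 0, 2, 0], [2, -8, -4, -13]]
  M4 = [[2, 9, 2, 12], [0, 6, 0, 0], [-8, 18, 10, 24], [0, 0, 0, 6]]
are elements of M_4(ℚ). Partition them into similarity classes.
Characteristic polynomials: χ_{M1} = (x - 6)^4, χ_{M2} = (x - 3)(x - 2)^3, χ_{M3} = (x - 3)(x - 2)^3, χ_{M4} = (x - 6)^4.

{M1}: invariant factors x - 6, x - 6, x - 6, x - 6.

{M2}: invariant factors (x - 3)(x - 2)^3.

{M3}: invariant factors x - 2, (x - 3)(x - 2)^2.

{M4}: invariant factors x - 6, x - 6, (x - 6)^2.

Matrices are similar if and only if their invariant-factor lists agree; the partition into similarity classes is {M1}, {M2}, {M3}, {M4}.

4 classes: {M1}, {M2}, {M3}, {M4}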